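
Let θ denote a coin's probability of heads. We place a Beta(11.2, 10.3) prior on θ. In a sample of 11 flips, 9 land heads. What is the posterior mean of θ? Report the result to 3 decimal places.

Posterior mean ≈ 0.622

The binomial likelihood is conjugate to the Beta prior: with 9 successes and 2 failures, the posterior is Beta(11.2+9, 10.3+2) = Beta(20.2, 12.3).
Posterior mean = α/(α+β) = 20.2/32.5 = 0.622.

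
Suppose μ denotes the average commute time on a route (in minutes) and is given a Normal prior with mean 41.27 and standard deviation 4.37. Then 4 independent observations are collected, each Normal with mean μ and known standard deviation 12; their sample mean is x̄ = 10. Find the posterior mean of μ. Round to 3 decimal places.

Posterior mean ≈ 30.432

Prior precision 1/τ₀² = 1/4.37² = 0.0523645; data precision n/σ² = 4/12² = 0.0277778.
Posterior precision = 0.0523645 + 0.0277778 = 0.0801423.
Posterior mean = (0.0523645·41.27 + 0.0277778·10) / 0.0801423 = 30.432.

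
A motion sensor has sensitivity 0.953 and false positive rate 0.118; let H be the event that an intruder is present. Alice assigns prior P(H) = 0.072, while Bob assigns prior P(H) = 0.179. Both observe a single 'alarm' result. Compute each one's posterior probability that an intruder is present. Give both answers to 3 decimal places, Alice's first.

P('+'|H) = 0.953, P('+'|¬H) = 0.118.
Alice: numerator 0.953·0.072 = 0.068616; evidence = 0.068616+0.118·0.928 = 0.17812; posterior = 0.385.
Bob: numerator 0.953·0.179 = 0.17059; evidence = 0.17059+0.118·0.821 = 0.26746; posterior = 0.638.

Alice: 0.385; Bob: 0.638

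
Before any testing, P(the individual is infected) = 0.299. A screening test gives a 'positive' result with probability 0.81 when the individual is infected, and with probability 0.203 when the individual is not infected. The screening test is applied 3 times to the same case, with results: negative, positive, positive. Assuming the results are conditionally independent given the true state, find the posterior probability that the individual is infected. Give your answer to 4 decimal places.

Posterior P(H) ≈ 0.6182

With H the event that the individual is infected, the joint likelihood of the observed sequence is P(data|H) = 0.19·0.81·0.81 = 0.12466 and P(data|¬H) = 0.797·0.203·0.203 = 0.032844.
Bayes: P(H|data) = 0.299·0.12466 / (0.299·0.12466 + 0.701·0.032844) = 0.037273/0.060296 = 0.6182.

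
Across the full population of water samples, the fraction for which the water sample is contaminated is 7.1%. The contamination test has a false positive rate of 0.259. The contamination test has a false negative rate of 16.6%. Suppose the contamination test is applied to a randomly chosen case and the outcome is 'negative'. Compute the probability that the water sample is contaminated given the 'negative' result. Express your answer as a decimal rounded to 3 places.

P(H | E) ≈ 0.017

Write H for 'the water sample is contaminated'. Prior odds H:¬H = 0.071/0.929 = 0.076426. For the 'negative' outcome, the likelihood ratio is 0.166/0.741 = 0.22402.
Posterior odds = 0.076426 × 0.22402 = 0.017121, so P(H|E) = 0.017121/(1+0.017121) = 0.017.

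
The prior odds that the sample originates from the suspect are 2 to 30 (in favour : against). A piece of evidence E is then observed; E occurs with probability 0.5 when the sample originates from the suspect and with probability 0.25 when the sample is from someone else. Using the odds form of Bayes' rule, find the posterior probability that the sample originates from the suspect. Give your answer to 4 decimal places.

Prior odds = 2/30 = 0.066667.
Likelihood ratio for E = 0.5/0.25 = 2.0000.
Posterior odds = prior odds × LR = 0.13333.
Posterior probability = odds/(1+odds) = 0.13333/1.1333 = 0.1176.

Posterior probability ≈ 0.1176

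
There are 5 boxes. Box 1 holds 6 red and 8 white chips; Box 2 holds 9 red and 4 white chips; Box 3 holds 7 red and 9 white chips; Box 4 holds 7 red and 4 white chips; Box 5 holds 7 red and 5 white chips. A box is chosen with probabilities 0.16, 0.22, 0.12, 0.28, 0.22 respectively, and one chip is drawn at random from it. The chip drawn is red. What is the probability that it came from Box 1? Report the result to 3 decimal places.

Posterior probability ≈ 0.118

Tabulate prior·likelihood by source: [1] prior 0.16, lik 0.4286, product 0.06857; [2] prior 0.22, lik 0.6923, product 0.1523; [3] prior 0.12, lik 0.4375, product 0.05250; [4] prior 0.28, lik 0.6364, product 0.1782; [5] prior 0.22, lik 0.5833, product 0.1283.
Normalizing constant = 0.57989; the posterior for Box 1 is its product over the sum, 0.06857/0.57989 = 0.118.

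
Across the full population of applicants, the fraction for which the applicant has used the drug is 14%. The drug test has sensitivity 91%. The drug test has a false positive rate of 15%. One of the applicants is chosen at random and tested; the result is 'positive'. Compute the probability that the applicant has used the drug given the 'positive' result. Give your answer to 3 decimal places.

Let H be the event that the applicant has used the drug. P(H) = 0.14, so P(¬H) = 0.86. With E the 'positive' result, P(E|H) = 0.91 and P(E|¬H) = 0.15.
P(E) = 0.91·0.14 + 0.15·0.86 = 0.12740 + 0.12900 = 0.25640.
By Bayes' theorem, P(H|E) = 0.12740 / 0.25640 = 0.497.

P(H | E) ≈ 0.497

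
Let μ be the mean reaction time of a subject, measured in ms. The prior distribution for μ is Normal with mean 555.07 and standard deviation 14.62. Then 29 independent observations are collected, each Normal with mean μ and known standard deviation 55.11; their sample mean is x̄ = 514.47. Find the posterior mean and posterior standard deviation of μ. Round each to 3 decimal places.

Posterior mean ≈ 527.821; posterior SD ≈ 8.384

Prior precision 1/τ₀² = 1/14.62² = 0.00467849; data precision n/σ² = 29/55.11² = 0.00954854.
Posterior precision = 0.00467849 + 0.00954854 = 0.0142270, giving posterior SD = 1/√0.0142270 = 8.384.
Posterior mean = (0.00467849·555.07 + 0.00954854·514.47) / 0.0142270 = 527.821.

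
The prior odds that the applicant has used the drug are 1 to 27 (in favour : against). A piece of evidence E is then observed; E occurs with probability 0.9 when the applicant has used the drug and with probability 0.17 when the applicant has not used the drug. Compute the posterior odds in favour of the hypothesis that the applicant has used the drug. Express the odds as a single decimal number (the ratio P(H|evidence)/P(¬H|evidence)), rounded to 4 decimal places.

Posterior odds ≈ 0.1961

Prior odds = 1/27 = 0.037037.
Likelihood ratio for E = 0.9/0.17 = 5.2941.
Posterior odds = prior odds × LR = 0.19608.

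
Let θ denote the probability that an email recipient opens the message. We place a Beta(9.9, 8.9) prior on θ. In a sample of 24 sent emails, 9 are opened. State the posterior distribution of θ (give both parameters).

Posterior: Beta(18.9, 23.9)

The binomial likelihood is conjugate to the Beta prior: with 9 successes and 15 failures, the posterior is Beta(9.9+9, 8.9+15) = Beta(18.9, 23.9).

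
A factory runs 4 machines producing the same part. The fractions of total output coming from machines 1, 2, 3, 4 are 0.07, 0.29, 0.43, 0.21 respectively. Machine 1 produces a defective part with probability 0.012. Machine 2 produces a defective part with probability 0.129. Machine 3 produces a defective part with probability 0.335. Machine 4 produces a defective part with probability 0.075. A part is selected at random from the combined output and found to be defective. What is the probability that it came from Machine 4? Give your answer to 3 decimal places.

Posterior probability ≈ 0.080

P(defective|M1) = 0.012; P(defective|M2) = 0.129; P(defective|M3) = 0.335; P(defective|M4) = 0.075.
Prior × likelihood for each source: 0.07·0.012=0.0008400, 0.29·0.129=0.03741, 0.43·0.335=0.1441, 0.21·0.075=0.01575. Summing gives P(defective) = 0.19805.
P(Machine 4 | defective) = 0.01575 / 0.19805 = 0.080.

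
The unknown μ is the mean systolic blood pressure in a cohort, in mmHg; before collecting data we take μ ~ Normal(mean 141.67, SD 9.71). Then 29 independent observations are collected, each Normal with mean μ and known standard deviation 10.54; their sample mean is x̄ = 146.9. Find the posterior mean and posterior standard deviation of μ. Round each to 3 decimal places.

Posterior mean ≈ 146.696; posterior SD ≈ 1.919

Prior precision 1/τ₀² = 1/9.71² = 0.0106062; data precision n/σ² = 29/10.54² = 0.261046.
Posterior precision = 0.0106062 + 0.261046 = 0.271652, giving posterior SD = 1/√0.271652 = 1.919.
Posterior mean = (0.0106062·141.67 + 0.261046·146.9) / 0.271652 = 146.696.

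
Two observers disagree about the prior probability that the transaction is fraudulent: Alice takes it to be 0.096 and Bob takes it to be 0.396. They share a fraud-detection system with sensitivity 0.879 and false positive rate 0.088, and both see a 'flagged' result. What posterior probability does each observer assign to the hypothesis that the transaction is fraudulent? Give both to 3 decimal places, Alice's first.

P('+'|H) = 0.879, P('+'|¬H) = 0.088.
Alice: numerator 0.879·0.096 = 0.084384; evidence = 0.084384+0.088·0.904 = 0.16394; posterior = 0.515.
Bob: numerator 0.879·0.396 = 0.34808; evidence = 0.34808+0.088·0.604 = 0.40124; posterior = 0.868.

Alice: 0.515; Bob: 0.868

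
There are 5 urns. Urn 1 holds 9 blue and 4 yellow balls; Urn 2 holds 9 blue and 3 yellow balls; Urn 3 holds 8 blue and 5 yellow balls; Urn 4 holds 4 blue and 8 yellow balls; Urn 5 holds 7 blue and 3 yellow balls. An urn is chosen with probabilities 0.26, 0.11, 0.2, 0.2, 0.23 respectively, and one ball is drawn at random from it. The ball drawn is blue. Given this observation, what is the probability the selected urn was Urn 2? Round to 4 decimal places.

P(blue|Urn 1) = 0.6923; P(blue|Urn 2) = 0.75; P(blue|Urn 3) = 0.6154; P(blue|Urn 4) = 0.3333; P(blue|Urn 5) = 0.7.
Prior × likelihood for each source: 0.26·0.6923=0.1800, 0.11·0.75=0.08250, 0.2·0.6154=0.1231, 0.2·0.3333=0.06667, 0.23·0.7=0.1610. Summing gives P(blue) = 0.61324.
P(Urn 2 | blue) = 0.08250 / 0.61324 = 0.1345.

Posterior probability ≈ 0.1345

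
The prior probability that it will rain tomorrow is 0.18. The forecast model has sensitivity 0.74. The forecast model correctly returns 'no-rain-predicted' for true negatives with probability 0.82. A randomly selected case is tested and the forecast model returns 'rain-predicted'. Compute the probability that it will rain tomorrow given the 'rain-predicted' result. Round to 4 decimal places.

Let H be the event that it will rain tomorrow. P(H) = 0.18, so P(¬H) = 0.82. With E the 'rain-predicted' result, P(E|H) = 0.74 and P(E|¬H) = 0.18.
P(E) = 0.74·0.18 + 0.18·0.82 = 0.13320 + 0.14760 = 0.28080.
By Bayes' theorem, P(H|E) = 0.13320 / 0.28080 = 0.4744.

P(H | E) ≈ 0.4744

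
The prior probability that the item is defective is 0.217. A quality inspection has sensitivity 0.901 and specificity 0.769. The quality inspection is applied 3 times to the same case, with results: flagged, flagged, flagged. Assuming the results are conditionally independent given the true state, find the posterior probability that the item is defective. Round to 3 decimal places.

With H the event that the item is defective, the joint likelihood of the observed sequence is P(data|H) = 0.901·0.901·0.901 = 0.73143 and P(data|¬H) = 0.231·0.231·0.231 = 0.012326.
Bayes: P(H|data) = 0.217·0.73143 / (0.217·0.73143 + 0.783·0.012326) = 0.15872/0.16837 = 0.9427.

Posterior P(H) ≈ 0.943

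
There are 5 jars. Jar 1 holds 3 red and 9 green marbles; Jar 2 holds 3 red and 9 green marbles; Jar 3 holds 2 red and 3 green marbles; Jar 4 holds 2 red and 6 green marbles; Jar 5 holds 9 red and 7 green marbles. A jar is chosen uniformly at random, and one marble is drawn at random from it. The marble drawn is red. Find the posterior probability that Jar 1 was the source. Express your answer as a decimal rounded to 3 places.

Posterior probability ≈ 0.146

Tabulate prior·likelihood by source: [1] prior 0.2, lik 0.25, product 0.05000; [2] prior 0.2, lik 0.25, product 0.05000; [3] prior 0.2, lik 0.4, product 0.08000; [4] prior 0.2, lik 0.25, product 0.05000; [5] prior 0.2, lik 0.5625, product 0.1125.
Normalizing constant = 0.34250; the posterior for Jar 1 is its product over the sum, 0.05000/0.34250 = 0.146.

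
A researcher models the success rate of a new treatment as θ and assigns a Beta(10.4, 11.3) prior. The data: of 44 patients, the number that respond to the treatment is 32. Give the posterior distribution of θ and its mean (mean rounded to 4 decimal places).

Posterior: Beta(42.4, 23.3); mean ≈ 0.6454

The binomial likelihood is conjugate to the Beta prior: with 32 successes and 12 failures, the posterior is Beta(10.4+32, 11.3+12) = Beta(42.4, 23.3).
E[θ | data] = 42.4/(42.4+23.3) = 0.6454.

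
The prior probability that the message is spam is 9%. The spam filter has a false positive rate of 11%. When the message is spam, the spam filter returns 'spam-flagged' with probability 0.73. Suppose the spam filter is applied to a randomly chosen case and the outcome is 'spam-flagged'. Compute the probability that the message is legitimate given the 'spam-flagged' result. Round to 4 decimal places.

P(¬H | E) ≈ 0.6037

Let H be the event that the message is spam. P(H) = 0.09, so P(¬H) = 0.91. With E the 'spam-flagged' result, P(E|H) = 0.73 and P(E|¬H) = 0.11.
P(E) = 0.73·0.09 + 0.11·0.91 = 0.065700 + 0.10010 = 0.16580.
By Bayes' theorem, P(H|E) = 0.065700 / 0.16580 = 0.3963. Hence P(¬H|E) = 1 − 0.3963 = 0.6037.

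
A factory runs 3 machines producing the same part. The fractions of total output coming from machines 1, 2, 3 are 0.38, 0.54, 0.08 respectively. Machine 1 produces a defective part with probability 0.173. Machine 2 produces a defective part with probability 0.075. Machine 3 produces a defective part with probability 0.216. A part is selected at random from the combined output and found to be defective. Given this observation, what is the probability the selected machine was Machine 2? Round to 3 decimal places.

Posterior probability ≈ 0.328

Tabulate prior·likelihood by source: [1] prior 0.38, lik 0.173, product 0.06574; [2] prior 0.54, lik 0.075, product 0.04050; [3] prior 0.08, lik 0.216, product 0.01728.
Normalizing constant = 0.12352; the posterior for Machine 2 is its product over the sum, 0.04050/0.12352 = 0.328.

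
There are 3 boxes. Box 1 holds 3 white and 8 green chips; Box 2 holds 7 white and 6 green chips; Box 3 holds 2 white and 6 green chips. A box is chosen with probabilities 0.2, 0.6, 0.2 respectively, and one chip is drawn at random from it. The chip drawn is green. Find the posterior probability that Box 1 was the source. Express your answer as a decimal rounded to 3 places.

Posterior probability ≈ 0.254

Tabulate prior·likelihood by source: [1] prior 0.2, lik 0.7273, product 0.1455; [2] prior 0.6, lik 0.4615, product 0.2769; [3] prior 0.2, lik 0.75, product 0.1500.
Normalizing constant = 0.57238; the posterior for Box 1 is its product over the sum, 0.1455/0.57238 = 0.254.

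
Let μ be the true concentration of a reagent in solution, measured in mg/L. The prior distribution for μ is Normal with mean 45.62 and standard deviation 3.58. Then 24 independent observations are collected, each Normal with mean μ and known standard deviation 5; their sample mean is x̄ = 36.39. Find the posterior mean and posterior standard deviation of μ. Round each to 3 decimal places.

Posterior mean ≈ 37.084; posterior SD ≈ 0.982

With known σ, the Normal prior is conjugate. Weight on the data is w = (n/σ²)/(n/σ² + 1/τ₀²) = 0.960000/(0.960000+0.0780250) = 0.92483.
Posterior mean = w·x̄ + (1−w)·μ₀ = 0.92483·36.39 + 0.075167·45.62 = 37.084. Posterior variance = 1/(0.960000+0.0780250) = 0.963368, so SD = 0.982.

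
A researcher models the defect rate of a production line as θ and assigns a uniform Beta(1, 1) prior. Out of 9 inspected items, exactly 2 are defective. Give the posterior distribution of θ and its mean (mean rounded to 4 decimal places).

Posterior: Beta(3, 8); mean ≈ 0.2727

Observing 2 successes and 7 failures updates Beta(1, 1) by adding the success and failure counts to the two shape parameters: α = 1+2 = 3, β = 1+7 = 8.
E[θ | data] = 3/(3+8) = 0.2727.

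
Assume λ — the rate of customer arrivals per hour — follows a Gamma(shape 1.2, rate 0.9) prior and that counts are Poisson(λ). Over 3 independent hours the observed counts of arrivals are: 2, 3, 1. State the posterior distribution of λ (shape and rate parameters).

Posterior: Gamma(shape=7.2, rate=3.9)

Total count ∑xᵢ = 6 over n = 3 hours.
Gamma is conjugate to the Poisson likelihood: posterior is Gamma(shape = 1.2+6 = 7.2, rate = 0.9+3 = 3.9).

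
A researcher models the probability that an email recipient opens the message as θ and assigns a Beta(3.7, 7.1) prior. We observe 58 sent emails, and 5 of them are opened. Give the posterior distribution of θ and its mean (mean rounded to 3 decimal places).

The binomial likelihood is conjugate to the Beta prior: with 5 successes and 53 failures, the posterior is Beta(3.7+5, 7.1+53) = Beta(8.7, 60.1).
E[θ | data] = 8.7/(8.7+60.1) = 0.126.

Posterior: Beta(8.7, 60.1); mean ≈ 0.126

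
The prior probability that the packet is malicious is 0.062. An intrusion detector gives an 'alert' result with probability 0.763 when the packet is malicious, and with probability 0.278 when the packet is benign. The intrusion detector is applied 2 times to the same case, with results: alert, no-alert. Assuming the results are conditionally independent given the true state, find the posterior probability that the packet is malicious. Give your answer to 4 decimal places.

With H the event that the packet is malicious, the joint likelihood of the observed sequence is P(data|H) = 0.763·0.237 = 0.18083 and P(data|¬H) = 0.278·0.722 = 0.20072.
Bayes: P(H|data) = 0.062·0.18083 / (0.062·0.18083 + 0.938·0.20072) = 0.011212/0.19948 = 0.0562.

Posterior P(H) ≈ 0.0562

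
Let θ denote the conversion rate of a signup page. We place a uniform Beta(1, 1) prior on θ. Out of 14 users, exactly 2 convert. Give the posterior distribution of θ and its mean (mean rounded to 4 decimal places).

Posterior: Beta(3, 13); mean ≈ 0.1875

Observing 2 successes and 12 failures updates Beta(1, 1) by adding the success and failure counts to the two shape parameters: α = 1+2 = 3, β = 1+12 = 13.
Posterior mean = α/(α+β) = 3/16 = 0.1875.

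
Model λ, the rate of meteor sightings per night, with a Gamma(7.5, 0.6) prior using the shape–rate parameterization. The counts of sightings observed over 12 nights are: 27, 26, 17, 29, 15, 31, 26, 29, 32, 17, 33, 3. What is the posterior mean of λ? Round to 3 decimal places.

Posterior mean ≈ 23.214

Total count ∑xᵢ = 285 over n = 12 nights.
Gamma is conjugate to the Poisson likelihood: posterior is Gamma(shape = 7.5+285 = 292.5, rate = 0.6+12 = 12.6).
E[λ | data] = 292.5/12.6 = 23.214.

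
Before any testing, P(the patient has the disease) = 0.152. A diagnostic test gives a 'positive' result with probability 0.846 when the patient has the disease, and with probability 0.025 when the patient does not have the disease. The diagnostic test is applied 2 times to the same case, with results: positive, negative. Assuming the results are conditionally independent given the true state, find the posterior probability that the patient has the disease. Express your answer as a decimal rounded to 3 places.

Let H be the event that the patient has the disease; start with P(H) = 0.152. P('positive'|H) = 0.846, P('positive'|¬H) = 0.025.
Update on result 1 ('positive'): P(H) ← 0.846·0.1520 / (0.846·0.1520 + 0.025·0.8480) = 0.12859/0.14979 = 0.8585.
Update on result 2 ('negative'): P(H) ← 0.154·0.8585 / (0.154·0.8585 + 0.975·0.1415) = 0.13220/0.27020 = 0.4893.

Posterior P(H) ≈ 0.489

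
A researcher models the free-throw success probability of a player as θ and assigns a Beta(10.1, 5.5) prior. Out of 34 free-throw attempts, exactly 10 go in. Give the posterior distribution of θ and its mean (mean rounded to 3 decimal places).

The binomial likelihood is conjugate to the Beta prior: with 10 successes and 24 failures, the posterior is Beta(10.1+10, 5.5+24) = Beta(20.1, 29.5).
E[θ | data] = 20.1/(20.1+29.5) = 0.405.

Posterior: Beta(20.1, 29.5); mean ≈ 0.405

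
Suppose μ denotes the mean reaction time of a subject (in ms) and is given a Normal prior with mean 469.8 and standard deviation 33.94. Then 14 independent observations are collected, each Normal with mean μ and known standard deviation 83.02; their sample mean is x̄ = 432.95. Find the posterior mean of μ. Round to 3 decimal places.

Prior precision 1/τ₀² = 1/33.94² = 0.00086811; data precision n/σ² = 14/83.02² = 0.00203125.
Posterior precision = 0.00086811 + 0.00203125 = 0.00289936.
Posterior mean = (0.00086811·469.8 + 0.00203125·432.95) / 0.00289936 = 443.983.

Posterior mean ≈ 443.983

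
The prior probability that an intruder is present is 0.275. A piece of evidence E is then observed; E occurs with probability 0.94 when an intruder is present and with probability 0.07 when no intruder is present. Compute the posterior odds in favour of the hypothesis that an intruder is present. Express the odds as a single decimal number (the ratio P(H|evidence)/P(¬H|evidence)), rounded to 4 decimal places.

Prior odds = 0.275/(1−0.275) = 0.37931.
Likelihood ratio for E = 0.94/0.07 = 13.429.
Posterior odds = prior odds × LR = 5.0936.

Posterior odds ≈ 5.0936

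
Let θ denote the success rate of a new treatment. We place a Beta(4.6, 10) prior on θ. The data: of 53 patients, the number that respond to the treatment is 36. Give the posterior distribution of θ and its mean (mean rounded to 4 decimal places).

The binomial likelihood is conjugate to the Beta prior: with 36 successes and 17 failures, the posterior is Beta(4.6+36, 10+17) = Beta(40.6, 27).
Posterior mean = α/(α+β) = 40.6/67.6 = 0.6006.

Posterior: Beta(40.6, 27); mean ≈ 0.6006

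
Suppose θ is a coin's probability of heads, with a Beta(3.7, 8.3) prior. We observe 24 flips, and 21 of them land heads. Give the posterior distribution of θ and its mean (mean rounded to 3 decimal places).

The binomial likelihood is conjugate to the Beta prior: with 21 successes and 3 failures, the posterior is Beta(3.7+21, 8.3+3) = Beta(24.7, 11.3).
Posterior mean = α/(α+β) = 24.7/36 = 0.686.

Posterior: Beta(24.7, 11.3); mean ≈ 0.686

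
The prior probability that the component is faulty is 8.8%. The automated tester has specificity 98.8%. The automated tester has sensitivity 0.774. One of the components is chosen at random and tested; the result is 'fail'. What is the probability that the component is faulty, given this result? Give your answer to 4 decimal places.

Let H be the event that the component is faulty. P(H) = 0.088, so P(¬H) = 0.912. With E the 'fail' result, P(E|H) = 0.774 and P(E|¬H) = 0.012.
P(E) = 0.774·0.088 + 0.012·0.912 = 0.068112 + 0.010944 = 0.079056.
By Bayes' theorem, P(H|E) = 0.068112 / 0.079056 = 0.8616.

P(H | E) ≈ 0.8616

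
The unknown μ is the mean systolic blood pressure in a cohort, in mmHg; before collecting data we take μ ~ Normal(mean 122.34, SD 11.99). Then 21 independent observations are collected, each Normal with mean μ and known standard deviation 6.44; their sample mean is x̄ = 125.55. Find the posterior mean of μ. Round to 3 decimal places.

Prior precision 1/τ₀² = 1/11.99² = 0.00695603; data precision n/σ² = 21/6.44² = 0.506346.
Posterior precision = 0.00695603 + 0.506346 = 0.513302.
Posterior mean = (0.00695603·122.34 + 0.506346·125.55) / 0.513302 = 125.506.

Posterior mean ≈ 125.506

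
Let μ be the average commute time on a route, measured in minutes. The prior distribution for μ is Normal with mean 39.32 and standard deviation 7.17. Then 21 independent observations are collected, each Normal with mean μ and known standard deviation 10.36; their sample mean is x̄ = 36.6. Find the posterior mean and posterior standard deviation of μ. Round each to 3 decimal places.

With known σ, the Normal prior is conjugate. Weight on the data is w = (n/σ²)/(n/σ² + 1/τ₀²) = 0.195659/(0.195659+0.0194519) = 0.90957.
Posterior mean = w·x̄ + (1−w)·μ₀ = 0.90957·36.6 + 0.090427·39.32 = 36.846. Posterior variance = 1/(0.195659+0.0194519) = 4.64877, so SD = 2.156.

Posterior mean ≈ 36.846; posterior SD ≈ 2.156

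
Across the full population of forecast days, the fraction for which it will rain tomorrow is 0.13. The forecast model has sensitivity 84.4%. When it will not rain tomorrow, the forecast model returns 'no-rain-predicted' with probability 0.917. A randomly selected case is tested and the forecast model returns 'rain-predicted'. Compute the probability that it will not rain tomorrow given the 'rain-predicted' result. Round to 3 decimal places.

Let H be the event that it will rain tomorrow. P(H) = 0.13, so P(¬H) = 0.87. With E the 'rain-predicted' result, P(E|H) = 0.844 and P(E|¬H) = 0.083.
P(E) = 0.844·0.13 + 0.083·0.87 = 0.10972 + 0.072210 = 0.18193.
By Bayes' theorem, P(H|E) = 0.10972 / 0.18193 = 0.603. Hence P(¬H|E) = 1 − 0.603 = 0.397.

P(¬H | E) ≈ 0.397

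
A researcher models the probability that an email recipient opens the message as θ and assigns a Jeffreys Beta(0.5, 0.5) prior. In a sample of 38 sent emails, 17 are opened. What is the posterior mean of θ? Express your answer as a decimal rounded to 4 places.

Posterior mean ≈ 0.4487

The binomial likelihood is conjugate to the Beta prior: with 17 successes and 21 failures, the posterior is Beta(0.5+17, 0.5+21) = Beta(17.5, 21.5).
Posterior mean = α/(α+β) = 17.5/39 = 0.4487.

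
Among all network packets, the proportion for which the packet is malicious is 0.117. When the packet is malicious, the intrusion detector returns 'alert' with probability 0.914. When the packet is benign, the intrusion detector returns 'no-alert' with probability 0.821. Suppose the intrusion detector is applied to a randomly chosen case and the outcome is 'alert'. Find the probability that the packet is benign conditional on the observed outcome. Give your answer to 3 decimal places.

Write H for 'the packet is malicious'. Prior odds H:¬H = 0.117/0.883 = 0.13250. For the 'alert' outcome, the likelihood ratio is 0.914/0.179 = 5.1061.
Posterior odds = 0.13250 × 5.1061 = 0.67658, so P(H|E) = 0.67658/(1+0.67658) = 0.404. Then P(¬H|E) = 1 − 0.404 = 0.596.

P(¬H | E) ≈ 0.596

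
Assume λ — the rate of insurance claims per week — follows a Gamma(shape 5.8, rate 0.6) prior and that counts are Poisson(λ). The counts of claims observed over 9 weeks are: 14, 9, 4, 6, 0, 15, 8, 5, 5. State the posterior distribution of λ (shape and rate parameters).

Total count ∑xᵢ = 66 over n = 9 weeks.
Gamma is conjugate to the Poisson likelihood: posterior is Gamma(shape = 5.8+66 = 71.8, rate = 0.6+9 = 9.6).

Posterior: Gamma(shape=71.8, rate=9.6)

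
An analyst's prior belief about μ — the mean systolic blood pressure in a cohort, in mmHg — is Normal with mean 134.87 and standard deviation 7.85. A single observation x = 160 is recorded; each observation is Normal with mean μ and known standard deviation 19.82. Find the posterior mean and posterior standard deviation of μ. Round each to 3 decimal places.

Posterior mean ≈ 138.278; posterior SD ≈ 7.298

With known σ, the Normal prior is conjugate. Weight on the data is w = (n/σ²)/(n/σ² + 1/τ₀²) = 0.00254561/(0.00254561+0.0162278) = 0.13560.
Posterior mean = w·x̄ + (1−w)·μ₀ = 0.13560·160 + 0.86440·134.87 = 138.278. Posterior variance = 1/(0.00254561+0.0162278) = 53.2667, so SD = 7.298.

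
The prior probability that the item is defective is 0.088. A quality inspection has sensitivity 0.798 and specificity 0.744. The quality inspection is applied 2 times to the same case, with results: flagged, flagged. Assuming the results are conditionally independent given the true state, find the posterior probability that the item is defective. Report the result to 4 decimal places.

Let H be the event that the item is defective; start with P(H) = 0.088. P('flagged'|H) = 0.798, P('flagged'|¬H) = 0.256.
Update on result 1 ('flagged'): P(H) ← 0.798·0.0880 / (0.798·0.0880 + 0.256·0.9120) = 0.070224/0.30370 = 0.2312.
Update on result 2 ('flagged'): P(H) ← 0.798·0.2312 / (0.798·0.2312 + 0.256·0.7688) = 0.18452/0.38133 = 0.4839.

Posterior P(H) ≈ 0.4839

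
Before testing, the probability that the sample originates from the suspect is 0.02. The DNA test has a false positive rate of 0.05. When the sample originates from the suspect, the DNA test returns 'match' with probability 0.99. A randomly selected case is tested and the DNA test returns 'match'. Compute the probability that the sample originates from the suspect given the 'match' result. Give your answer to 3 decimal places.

P(H | E) ≈ 0.288

Let H be the event that the sample originates from the suspect. P(H) = 0.02, so P(¬H) = 0.98. With E the 'match' result, P(E|H) = 0.99 and P(E|¬H) = 0.05.
P(E) = 0.99·0.02 + 0.05·0.98 = 0.019800 + 0.049000 = 0.068800.
By Bayes' theorem, P(H|E) = 0.019800 / 0.068800 = 0.288.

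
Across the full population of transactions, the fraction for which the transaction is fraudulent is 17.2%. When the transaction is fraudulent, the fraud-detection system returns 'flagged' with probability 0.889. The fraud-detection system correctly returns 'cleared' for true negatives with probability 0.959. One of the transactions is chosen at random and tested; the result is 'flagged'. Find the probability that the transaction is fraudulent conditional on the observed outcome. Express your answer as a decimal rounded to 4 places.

Let H be the event that the transaction is fraudulent. P(H) = 0.172, so P(¬H) = 0.828. With E the 'flagged' result, P(E|H) = 0.889 and P(E|¬H) = 0.041.
P(E) = 0.889·0.172 + 0.041·0.828 = 0.15291 + 0.033948 = 0.18686.
By Bayes' theorem, P(H|E) = 0.15291 / 0.18686 = 0.8183.

P(H | E) ≈ 0.8183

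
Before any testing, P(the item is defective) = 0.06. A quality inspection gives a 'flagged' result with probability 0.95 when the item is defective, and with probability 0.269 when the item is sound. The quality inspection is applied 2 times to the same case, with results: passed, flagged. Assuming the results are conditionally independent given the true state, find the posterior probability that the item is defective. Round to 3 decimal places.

With H the event that the item is defective, the joint likelihood of the observed sequence is P(data|H) = 0.05·0.95 = 0.047500 and P(data|¬H) = 0.731·0.269 = 0.19664.
Bayes: P(H|data) = 0.06·0.047500 / (0.06·0.047500 + 0.94·0.19664) = 0.0028500/0.18769 = 0.0152.

Posterior P(H) ≈ 0.015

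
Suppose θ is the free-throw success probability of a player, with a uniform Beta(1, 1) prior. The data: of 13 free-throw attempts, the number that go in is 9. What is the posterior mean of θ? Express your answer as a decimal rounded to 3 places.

Observing 9 successes and 4 failures updates Beta(1, 1) by adding the success and failure counts to the two shape parameters: α = 1+9 = 10, β = 1+4 = 5.
E[θ | data] = 10/(10+5) = 0.667.

Posterior mean ≈ 0.667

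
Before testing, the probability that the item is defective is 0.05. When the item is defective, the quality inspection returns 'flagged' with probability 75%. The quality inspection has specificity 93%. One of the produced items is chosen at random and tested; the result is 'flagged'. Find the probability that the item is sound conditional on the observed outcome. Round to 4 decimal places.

P(¬H | E) ≈ 0.6394

Let H be the event that the item is defective. P(H) = 0.05, so P(¬H) = 0.95. With E the 'flagged' result, P(E|H) = 0.75 and P(E|¬H) = 0.07.
P(E) = 0.75·0.05 + 0.07·0.95 = 0.037500 + 0.066500 = 0.10400.
By Bayes' theorem, P(H|E) = 0.037500 / 0.10400 = 0.3606. Hence P(¬H|E) = 1 − 0.3606 = 0.6394.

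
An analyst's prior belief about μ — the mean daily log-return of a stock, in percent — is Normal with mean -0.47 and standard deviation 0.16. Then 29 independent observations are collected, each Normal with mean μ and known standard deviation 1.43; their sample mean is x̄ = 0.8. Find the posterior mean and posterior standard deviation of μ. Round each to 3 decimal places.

Posterior mean ≈ -0.132; posterior SD ≈ 0.137

With known σ, the Normal prior is conjugate. Weight on the data is w = (n/σ²)/(n/σ² + 1/τ₀²) = 14.1816/(14.1816+39.0625) = 0.26635.
Posterior mean = w·x̄ + (1−w)·μ₀ = 0.26635·0.8 + 0.73365·-0.47 = -0.132. Posterior variance = 1/(14.1816+39.0625) = 0.0187814, so SD = 0.137.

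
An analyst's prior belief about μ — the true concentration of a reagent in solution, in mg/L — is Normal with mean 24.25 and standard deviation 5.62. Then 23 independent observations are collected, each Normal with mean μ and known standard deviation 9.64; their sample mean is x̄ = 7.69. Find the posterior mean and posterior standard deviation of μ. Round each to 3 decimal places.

Prior precision 1/τ₀² = 1/5.62² = 0.0316612; data precision n/σ² = 23/9.64² = 0.247499.
Posterior precision = 0.0316612 + 0.247499 = 0.279160, giving posterior SD = 1/√0.279160 = 1.893.
Posterior mean = (0.0316612·24.25 + 0.247499·7.69) / 0.279160 = 9.568.

Posterior mean ≈ 9.568; posterior SD ≈ 1.893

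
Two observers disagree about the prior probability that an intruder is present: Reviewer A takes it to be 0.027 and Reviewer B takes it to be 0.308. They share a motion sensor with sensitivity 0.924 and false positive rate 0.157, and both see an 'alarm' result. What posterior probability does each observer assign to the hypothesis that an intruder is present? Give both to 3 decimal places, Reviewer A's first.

Reviewer A: 0.140; Reviewer B: 0.724

P('+'|H) = 0.924, P('+'|¬H) = 0.157.
Reviewer A: numerator 0.924·0.027 = 0.024948; evidence = 0.024948+0.157·0.973 = 0.17771; posterior = 0.140.
Reviewer B: numerator 0.924·0.308 = 0.28459; evidence = 0.28459+0.157·0.692 = 0.39324; posterior = 0.724.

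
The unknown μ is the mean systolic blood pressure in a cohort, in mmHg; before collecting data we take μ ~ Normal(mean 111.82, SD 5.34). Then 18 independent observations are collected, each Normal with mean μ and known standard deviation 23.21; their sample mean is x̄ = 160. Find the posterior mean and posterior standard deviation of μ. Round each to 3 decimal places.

Prior precision 1/τ₀² = 1/5.34² = 0.0350685; data precision n/σ² = 18/23.21² = 0.0334135.
Posterior precision = 0.0350685 + 0.0334135 = 0.0684820, giving posterior SD = 1/√0.0684820 = 3.821.
Posterior mean = (0.0350685·111.82 + 0.0334135·160) / 0.0684820 = 135.328.

Posterior mean ≈ 135.328; posterior SD ≈ 3.821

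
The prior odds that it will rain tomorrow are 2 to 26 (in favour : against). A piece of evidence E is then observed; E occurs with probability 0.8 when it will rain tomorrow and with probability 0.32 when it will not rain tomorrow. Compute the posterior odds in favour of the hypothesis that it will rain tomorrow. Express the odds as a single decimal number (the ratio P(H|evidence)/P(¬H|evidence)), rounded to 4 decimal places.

Posterior odds ≈ 0.1923

Prior odds = 2/26 = 0.076923.
Likelihood ratio for E = 0.8/0.32 = 2.5000.
Posterior odds = prior odds × LR = 0.19231.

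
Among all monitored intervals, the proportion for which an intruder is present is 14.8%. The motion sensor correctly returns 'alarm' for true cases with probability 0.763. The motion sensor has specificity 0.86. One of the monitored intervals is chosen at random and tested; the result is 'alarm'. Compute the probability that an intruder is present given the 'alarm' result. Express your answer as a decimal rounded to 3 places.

Let H be the event that an intruder is present. P(H) = 0.148, so P(¬H) = 0.852. With E the 'alarm' result, P(E|H) = 0.763 and P(E|¬H) = 0.14.
P(E) = 0.763·0.148 + 0.14·0.852 = 0.11292 + 0.11928 = 0.23220.
By Bayes' theorem, P(H|E) = 0.11292 / 0.23220 = 0.486.

P(H | E) ≈ 0.486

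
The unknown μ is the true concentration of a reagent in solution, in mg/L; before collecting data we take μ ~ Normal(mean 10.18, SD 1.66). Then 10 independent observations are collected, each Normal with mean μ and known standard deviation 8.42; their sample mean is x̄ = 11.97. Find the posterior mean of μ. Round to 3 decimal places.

Prior precision 1/τ₀² = 1/1.66² = 0.362897; data precision n/σ² = 10/8.42² = 0.141051.
Posterior precision = 0.362897 + 0.141051 = 0.503948.
Posterior mean = (0.362897·10.18 + 0.141051·11.97) / 0.503948 = 10.681.

Posterior mean ≈ 10.681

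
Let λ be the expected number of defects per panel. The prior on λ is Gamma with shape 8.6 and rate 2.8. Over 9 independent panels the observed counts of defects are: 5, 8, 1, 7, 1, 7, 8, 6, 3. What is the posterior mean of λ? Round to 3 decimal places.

Posterior mean ≈ 4.627

The Poisson likelihood adds the total count to the shape and the number of exposure periods to the rate. Here ∑xᵢ = 46 and n = 9, so shape 8.6→54.6 and rate 2.8→11.8.
Posterior mean = shape/rate = 54.6/11.8 = 4.627.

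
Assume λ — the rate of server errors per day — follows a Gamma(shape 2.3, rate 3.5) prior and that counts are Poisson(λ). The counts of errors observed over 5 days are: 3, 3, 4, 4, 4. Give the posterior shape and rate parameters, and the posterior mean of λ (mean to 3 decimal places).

Posterior: Gamma(shape=20.3, rate=8.5); mean ≈ 2.388

The Poisson likelihood adds the total count to the shape and the number of exposure periods to the rate. Here ∑xᵢ = 18 and n = 5, so shape 2.3→20.3 and rate 3.5→8.5.
E[λ | data] = 20.3/8.5 = 2.388.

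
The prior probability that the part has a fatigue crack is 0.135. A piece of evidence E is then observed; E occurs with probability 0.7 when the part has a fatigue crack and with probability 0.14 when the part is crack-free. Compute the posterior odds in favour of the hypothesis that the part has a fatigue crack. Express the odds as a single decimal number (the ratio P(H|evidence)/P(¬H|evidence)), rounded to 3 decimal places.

Posterior odds ≈ 0.780

Prior odds = 0.135/(1−0.135) = 0.15607.
Likelihood ratio for E = 0.7/0.14 = 5.0000.
Posterior odds = prior odds × LR = 0.78035.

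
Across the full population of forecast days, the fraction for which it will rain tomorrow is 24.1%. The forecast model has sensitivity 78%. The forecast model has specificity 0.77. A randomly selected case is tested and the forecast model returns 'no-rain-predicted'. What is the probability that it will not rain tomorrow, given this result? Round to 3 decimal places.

P(¬H | E) ≈ 0.917

Write H for 'it will rain tomorrow'. Prior odds H:¬H = 0.241/0.759 = 0.31752. For the 'no-rain-predicted' outcome, the likelihood ratio is 0.22/0.77 = 0.28571.
Posterior odds = 0.31752 × 0.28571 = 0.090721, so P(H|E) = 0.090721/(1+0.090721) = 0.083. Then P(¬H|E) = 1 − 0.083 = 0.917.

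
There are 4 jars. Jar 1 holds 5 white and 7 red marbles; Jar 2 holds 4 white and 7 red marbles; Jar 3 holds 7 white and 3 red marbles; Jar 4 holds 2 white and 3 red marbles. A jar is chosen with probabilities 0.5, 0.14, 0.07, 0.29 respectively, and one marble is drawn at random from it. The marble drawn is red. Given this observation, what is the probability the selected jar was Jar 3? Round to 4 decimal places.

Posterior probability ≈ 0.0365

P(red|Jar 1) = 0.5833; P(red|Jar 2) = 0.6364; P(red|Jar 3) = 0.3; P(red|Jar 4) = 0.6.
Prior × likelihood for each source: 0.5·0.5833=0.2917, 0.14·0.6364=0.08909, 0.07·0.3=0.02100, 0.29·0.6=0.1740. Summing gives P(red) = 0.57576.
P(Jar 3 | red) = 0.02100 / 0.57576 = 0.0365.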